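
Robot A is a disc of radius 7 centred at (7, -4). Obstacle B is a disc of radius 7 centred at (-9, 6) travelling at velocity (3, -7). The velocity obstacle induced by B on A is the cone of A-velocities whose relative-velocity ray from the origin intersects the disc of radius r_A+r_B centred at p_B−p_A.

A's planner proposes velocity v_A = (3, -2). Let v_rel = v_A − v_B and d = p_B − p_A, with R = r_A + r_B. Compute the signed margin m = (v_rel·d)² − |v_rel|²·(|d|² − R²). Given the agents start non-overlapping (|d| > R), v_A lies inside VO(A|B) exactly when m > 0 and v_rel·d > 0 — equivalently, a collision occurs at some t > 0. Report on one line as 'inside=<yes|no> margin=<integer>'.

d = (-16, 10),  |d|² = 356;  R = 7+7 = 14,  c = 356−14² = 160
v_rel = (0, 5),  |v_rel|² = 25;  v_rel·d = (0)·(-16) + (5)·(10) = 50
25·t² − 100·t + 160 = 0  ⇒  m = 50² − 25·160 = -1500
m = -1500 < 0,  v_rel·d = 50 > 0  ⇒  outside

inside=no margin=-1500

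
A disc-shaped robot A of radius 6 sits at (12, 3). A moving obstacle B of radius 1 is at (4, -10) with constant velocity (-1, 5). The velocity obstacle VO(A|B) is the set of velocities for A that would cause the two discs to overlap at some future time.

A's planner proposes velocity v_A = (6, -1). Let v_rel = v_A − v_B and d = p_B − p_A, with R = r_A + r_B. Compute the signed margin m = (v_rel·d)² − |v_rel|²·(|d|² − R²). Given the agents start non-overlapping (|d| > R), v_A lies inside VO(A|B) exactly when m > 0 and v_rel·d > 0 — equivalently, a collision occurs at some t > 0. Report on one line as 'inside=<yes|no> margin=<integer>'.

d = (-8, -13),  |d|² = 233;  R = 6+1 = 7,  c = 233−7² = 184
v_rel = (7, -6),  |v_rel|² = 85;  v_rel·d = (7)·(-8) + (-6)·(-13) = 22
85·t² − 44·t + 184 = 0  ⇒  m = 22² − 85·184 = -15156
m = -15156 < 0,  v_rel·d = 22 > 0  ⇒  outside

inside=no margin=-15156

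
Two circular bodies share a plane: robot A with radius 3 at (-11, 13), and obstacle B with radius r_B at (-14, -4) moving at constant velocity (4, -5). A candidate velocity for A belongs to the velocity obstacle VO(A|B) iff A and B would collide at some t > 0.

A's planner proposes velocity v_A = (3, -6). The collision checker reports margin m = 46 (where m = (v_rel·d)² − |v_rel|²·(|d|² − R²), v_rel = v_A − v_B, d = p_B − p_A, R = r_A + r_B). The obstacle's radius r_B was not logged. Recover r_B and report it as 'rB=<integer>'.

m = 46
d = (-3, -17);  v_rel = (-1, -1),  |v_rel|² = 2
v_rel×d = (-1)·(-17) − (-1)·(-3) = 14
since m = R²·2 − 14²:  R² = (196 + 46) / 2 = 121
R = √121 = 11  ⇒  r_B = 11 − 3 = 8

rB=8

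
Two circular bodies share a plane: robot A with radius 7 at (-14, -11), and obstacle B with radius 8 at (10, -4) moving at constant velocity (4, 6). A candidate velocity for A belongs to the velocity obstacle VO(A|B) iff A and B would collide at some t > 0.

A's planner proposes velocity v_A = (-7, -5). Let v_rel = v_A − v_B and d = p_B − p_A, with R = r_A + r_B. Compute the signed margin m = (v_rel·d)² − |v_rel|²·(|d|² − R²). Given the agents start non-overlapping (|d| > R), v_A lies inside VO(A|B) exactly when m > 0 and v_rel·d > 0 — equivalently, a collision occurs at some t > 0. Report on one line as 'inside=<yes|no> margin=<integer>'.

d = (24, 7),  |d|² = 625;  R = 7+8 = 15,  c = 625−15² = 400
v_rel = (-11, -11),  |v_rel|² = 242;  v_rel·d = (-11)·(24) + (-11)·(7) = -341
242·t² + 682·t + 400 = 0  ⇒  m = (-341)² − 242·400 = 19481
m = 19481 > 0,  v_rel·d = -341 < 0  ⇒  outside

inside=no margin=19481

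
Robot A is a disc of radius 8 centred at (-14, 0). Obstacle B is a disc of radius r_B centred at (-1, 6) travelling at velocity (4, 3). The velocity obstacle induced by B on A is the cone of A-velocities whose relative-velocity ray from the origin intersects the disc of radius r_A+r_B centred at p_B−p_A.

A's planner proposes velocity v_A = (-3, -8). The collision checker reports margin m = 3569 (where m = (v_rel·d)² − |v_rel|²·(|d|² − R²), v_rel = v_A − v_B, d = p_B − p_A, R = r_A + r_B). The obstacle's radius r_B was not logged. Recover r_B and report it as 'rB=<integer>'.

m = 3569
d = (13, 6);  v_rel = (-7, -11),  |v_rel|² = 170
v_rel×d = (-7)·(6) − (-11)·(13) = 101
since m = R²·170 − 101²:  R² = (10201 + 3569) / 170 = 81
R = √81 = 9  ⇒  r_B = 9 − 8 = 1

rB=1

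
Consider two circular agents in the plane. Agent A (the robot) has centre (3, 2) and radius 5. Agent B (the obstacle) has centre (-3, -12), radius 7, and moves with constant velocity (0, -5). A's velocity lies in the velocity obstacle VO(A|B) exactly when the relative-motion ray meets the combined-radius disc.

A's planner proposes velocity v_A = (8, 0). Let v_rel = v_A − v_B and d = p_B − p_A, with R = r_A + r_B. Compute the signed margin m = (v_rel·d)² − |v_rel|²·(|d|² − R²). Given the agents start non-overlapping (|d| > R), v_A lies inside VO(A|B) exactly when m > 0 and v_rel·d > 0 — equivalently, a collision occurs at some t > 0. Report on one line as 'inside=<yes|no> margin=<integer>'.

d = (-6, -14),  |d|² = 232;  R = 5+7 = 12,  c = 232−12² = 88
v_rel = (8, 5),  |v_rel|² = 89;  v_rel·d = (8)·(-6) + (5)·(-14) = -118
89·t² + 236·t + 88 = 0  ⇒  m = (-118)² − 89·88 = 6092
m = 6092 > 0,  v_rel·d = -118 < 0  ⇒  outside

inside=no margin=6092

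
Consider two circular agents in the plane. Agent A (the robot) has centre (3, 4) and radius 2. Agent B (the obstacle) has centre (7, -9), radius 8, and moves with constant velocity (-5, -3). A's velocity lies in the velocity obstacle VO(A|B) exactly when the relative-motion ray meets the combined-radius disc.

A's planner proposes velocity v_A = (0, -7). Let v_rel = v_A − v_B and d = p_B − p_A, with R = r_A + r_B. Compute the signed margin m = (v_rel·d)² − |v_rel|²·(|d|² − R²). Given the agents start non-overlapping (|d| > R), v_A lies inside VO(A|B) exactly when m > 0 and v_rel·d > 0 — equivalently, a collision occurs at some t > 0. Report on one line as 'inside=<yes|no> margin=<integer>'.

d = (4, -13),  |d|² = 185;  R = 2+8 = 10,  c = 185−10² = 85
v_rel = (5, -4),  |v_rel|² = 41;  v_rel·d = (5)·(4) + (-4)·(-13) = 72
41·t² − 144·t + 85 = 0  ⇒  m = 72² − 41·85 = 1699
m = 1699 > 0,  v_rel·d = 72 > 0  ⇒  inside

inside=yes margin=1699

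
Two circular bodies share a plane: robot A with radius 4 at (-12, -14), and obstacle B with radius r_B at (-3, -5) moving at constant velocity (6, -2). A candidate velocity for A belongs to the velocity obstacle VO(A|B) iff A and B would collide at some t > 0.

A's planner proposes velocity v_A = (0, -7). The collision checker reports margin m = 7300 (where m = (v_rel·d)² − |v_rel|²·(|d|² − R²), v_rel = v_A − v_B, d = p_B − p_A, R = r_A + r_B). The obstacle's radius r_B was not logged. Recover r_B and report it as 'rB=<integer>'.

m = 7300
d = (9, 9);  v_rel = (-6, -5),  |v_rel|² = 61
v_rel×d = (-6)·(9) − (-5)·(9) = -9
since m = R²·61 − (-9)²:  R² = (81 + 7300) / 61 = 121
R = √121 = 11  ⇒  r_B = 11 − 4 = 7

rB=7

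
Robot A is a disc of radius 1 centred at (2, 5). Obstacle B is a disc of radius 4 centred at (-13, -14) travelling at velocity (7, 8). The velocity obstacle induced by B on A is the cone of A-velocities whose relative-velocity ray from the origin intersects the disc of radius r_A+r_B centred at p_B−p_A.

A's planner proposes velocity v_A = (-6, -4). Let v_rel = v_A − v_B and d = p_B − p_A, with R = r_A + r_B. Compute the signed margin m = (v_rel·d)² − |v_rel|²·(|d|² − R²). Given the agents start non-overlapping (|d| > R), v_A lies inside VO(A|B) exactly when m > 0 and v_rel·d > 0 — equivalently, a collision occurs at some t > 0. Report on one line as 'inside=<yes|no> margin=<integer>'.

d = (-15, -19),  |d|² = 586;  R = 1+4 = 5,  c = 586−5² = 561
v_rel = (-13, -12),  |v_rel|² = 313;  v_rel·d = (-13)·(-15) + (-12)·(-19) = 423
313·t² − 846·t + 561 = 0  ⇒  m = 423² − 313·561 = 3336
m = 3336 > 0,  v_rel·d = 423 > 0  ⇒  inside

inside=yes margin=3336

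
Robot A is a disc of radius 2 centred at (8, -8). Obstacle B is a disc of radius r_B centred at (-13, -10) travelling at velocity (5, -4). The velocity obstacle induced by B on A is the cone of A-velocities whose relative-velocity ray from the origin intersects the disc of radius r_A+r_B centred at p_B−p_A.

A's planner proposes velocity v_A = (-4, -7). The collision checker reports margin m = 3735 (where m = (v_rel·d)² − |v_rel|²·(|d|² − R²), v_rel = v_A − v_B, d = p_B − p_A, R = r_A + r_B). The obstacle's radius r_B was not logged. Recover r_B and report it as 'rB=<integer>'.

m = 3735
d = (-21, -2);  v_rel = (-9, -3),  |v_rel|² = 90
v_rel×d = (-9)·(-2) − (-3)·(-21) = -45
since m = R²·90 − (-45)²:  R² = (2025 + 3735) / 90 = 64
R = √64 = 8  ⇒  r_B = 8 − 2 = 6

rB=6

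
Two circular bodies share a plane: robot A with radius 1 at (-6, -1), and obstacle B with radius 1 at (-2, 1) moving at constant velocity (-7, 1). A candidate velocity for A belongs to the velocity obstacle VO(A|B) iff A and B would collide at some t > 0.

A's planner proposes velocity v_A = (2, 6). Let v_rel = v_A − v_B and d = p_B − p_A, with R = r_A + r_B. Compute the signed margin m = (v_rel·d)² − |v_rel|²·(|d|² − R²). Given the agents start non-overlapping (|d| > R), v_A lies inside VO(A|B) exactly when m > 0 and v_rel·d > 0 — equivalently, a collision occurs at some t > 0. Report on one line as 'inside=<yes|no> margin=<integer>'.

d = (4, 2),  |d|² = 20;  R = 1+1 = 2,  c = 20−2² = 16
v_rel = (9, 5),  |v_rel|² = 106;  v_rel·d = (9)·(4) + (5)·(2) = 46
106·t² − 92·t + 16 = 0  ⇒  m = 46² − 106·16 = 420
m = 420 > 0,  v_rel·d = 46 > 0  ⇒  inside

inside=yes margin=420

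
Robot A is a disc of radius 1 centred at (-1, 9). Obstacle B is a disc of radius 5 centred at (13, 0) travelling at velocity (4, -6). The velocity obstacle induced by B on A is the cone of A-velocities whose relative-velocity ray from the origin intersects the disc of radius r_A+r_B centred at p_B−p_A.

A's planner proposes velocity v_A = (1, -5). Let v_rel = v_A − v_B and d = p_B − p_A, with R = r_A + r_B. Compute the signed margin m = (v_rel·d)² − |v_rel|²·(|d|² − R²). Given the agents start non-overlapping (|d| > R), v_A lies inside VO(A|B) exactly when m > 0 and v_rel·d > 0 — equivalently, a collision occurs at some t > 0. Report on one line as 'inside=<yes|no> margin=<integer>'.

d = (14, -9),  |d|² = 277;  R = 1+5 = 6,  c = 277−6² = 241
v_rel = (-3, 1),  |v_rel|² = 10;  v_rel·d = (-3)·(14) + (1)·(-9) = -51
10·t² + 102·t + 241 = 0  ⇒  m = (-51)² − 10·241 = 191
m = 191 > 0,  v_rel·d = -51 < 0  ⇒  outside

inside=no margin=191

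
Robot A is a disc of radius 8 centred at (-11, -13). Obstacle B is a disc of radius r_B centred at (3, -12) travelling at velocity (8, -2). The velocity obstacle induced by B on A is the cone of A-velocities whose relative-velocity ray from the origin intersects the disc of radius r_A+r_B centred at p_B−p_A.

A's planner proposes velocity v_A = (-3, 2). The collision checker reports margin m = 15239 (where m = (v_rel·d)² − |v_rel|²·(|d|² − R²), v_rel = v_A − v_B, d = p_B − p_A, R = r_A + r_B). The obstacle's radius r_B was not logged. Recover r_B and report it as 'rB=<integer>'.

m = 15239
d = (14, 1);  v_rel = (-11, 4),  |v_rel|² = 137
v_rel×d = (-11)·(1) − (4)·(14) = -67
since m = R²·137 − (-67)²:  R² = (4489 + 15239) / 137 = 144
R = √144 = 12  ⇒  r_B = 12 − 8 = 4

rB=4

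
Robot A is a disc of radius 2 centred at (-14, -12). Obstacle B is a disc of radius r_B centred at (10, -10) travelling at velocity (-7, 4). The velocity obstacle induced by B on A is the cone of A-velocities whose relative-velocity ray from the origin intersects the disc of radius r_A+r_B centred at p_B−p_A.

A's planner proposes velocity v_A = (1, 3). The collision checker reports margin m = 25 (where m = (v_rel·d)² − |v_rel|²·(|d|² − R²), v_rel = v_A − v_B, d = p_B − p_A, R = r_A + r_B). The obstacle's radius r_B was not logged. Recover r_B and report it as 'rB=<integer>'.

m = 25
d = (24, 2);  v_rel = (8, -1),  |v_rel|² = 65
v_rel×d = (8)·(2) − (-1)·(24) = 40
since m = R²·65 − 40²:  R² = (1600 + 25) / 65 = 25
R = √25 = 5  ⇒  r_B = 5 − 2 = 3

rB=3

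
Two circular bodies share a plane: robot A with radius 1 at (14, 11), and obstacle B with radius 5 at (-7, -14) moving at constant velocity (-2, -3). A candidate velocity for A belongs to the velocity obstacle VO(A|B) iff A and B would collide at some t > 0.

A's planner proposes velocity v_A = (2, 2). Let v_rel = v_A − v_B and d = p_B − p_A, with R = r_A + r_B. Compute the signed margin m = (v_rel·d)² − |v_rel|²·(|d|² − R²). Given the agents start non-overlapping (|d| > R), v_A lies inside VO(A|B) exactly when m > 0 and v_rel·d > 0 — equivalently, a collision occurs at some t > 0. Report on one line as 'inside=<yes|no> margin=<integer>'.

d = (-21, -25),  |d|² = 1066;  R = 1+5 = 6,  c = 1066−6² = 1030
v_rel = (4, 5),  |v_rel|² = 41;  v_rel·d = (4)·(-21) + (5)·(-25) = -209
41·t² + 418·t + 1030 = 0  ⇒  m = (-209)² − 41·1030 = 1451
m = 1451 > 0,  v_rel·d = -209 < 0  ⇒  outside

inside=no margin=1451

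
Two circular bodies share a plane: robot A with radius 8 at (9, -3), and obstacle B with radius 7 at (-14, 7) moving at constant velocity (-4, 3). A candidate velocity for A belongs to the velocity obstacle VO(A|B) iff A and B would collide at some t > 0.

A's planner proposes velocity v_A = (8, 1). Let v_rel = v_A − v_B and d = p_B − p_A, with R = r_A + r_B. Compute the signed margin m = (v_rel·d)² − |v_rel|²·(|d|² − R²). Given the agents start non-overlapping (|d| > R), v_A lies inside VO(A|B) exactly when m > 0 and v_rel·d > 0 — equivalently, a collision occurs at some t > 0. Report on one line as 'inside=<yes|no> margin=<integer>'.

d = (-23, 10),  |d|² = 629;  R = 8+7 = 15,  c = 629−15² = 404
v_rel = (12, -2),  |v_rel|² = 148;  v_rel·d = (12)·(-23) + (-2)·(10) = -296
148·t² + 592·t + 404 = 0  ⇒  m = (-296)² − 148·404 = 27824
m = 27824 > 0,  v_rel·d = -296 < 0  ⇒  outside

inside=no margin=27824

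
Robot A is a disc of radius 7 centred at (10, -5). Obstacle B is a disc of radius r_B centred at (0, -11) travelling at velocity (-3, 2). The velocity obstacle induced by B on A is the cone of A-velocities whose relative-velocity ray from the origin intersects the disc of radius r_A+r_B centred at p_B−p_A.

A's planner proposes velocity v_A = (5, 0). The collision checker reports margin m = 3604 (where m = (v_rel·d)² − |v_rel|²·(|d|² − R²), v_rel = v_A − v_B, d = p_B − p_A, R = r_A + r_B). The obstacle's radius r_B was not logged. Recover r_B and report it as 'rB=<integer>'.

m = 3604
d = (-10, -6);  v_rel = (8, -2),  |v_rel|² = 68
v_rel×d = (8)·(-6) − (-2)·(-10) = -68
since m = R²·68 − (-68)²:  R² = (4624 + 3604) / 68 = 121
R = √121 = 11  ⇒  r_B = 11 − 7 = 4

rB=4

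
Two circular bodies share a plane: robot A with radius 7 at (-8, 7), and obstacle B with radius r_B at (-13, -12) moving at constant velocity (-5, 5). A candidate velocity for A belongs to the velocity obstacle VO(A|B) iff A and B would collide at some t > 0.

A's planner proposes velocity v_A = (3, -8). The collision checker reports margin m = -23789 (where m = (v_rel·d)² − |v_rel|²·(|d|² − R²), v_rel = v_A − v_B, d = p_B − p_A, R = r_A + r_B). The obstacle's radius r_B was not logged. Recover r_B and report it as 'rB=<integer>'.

m = -23789
d = (-5, -19);  v_rel = (8, -13),  |v_rel|² = 233
v_rel×d = (8)·(-19) − (-13)·(-5) = -217
since m = R²·233 − (-217)²:  R² = (47089 + -23789) / 233 = 100
R = √100 = 10  ⇒  r_B = 10 − 7 = 3

rB=3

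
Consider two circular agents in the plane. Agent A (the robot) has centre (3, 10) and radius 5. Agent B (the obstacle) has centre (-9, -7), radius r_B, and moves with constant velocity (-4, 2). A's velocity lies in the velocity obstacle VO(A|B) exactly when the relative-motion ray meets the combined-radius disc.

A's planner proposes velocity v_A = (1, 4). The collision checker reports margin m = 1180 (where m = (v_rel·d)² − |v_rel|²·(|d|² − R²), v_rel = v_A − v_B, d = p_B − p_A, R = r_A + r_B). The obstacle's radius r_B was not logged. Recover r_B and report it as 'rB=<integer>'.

m = 1180
d = (-12, -17);  v_rel = (5, 2),  |v_rel|² = 29
v_rel×d = (5)·(-17) − (2)·(-12) = -61
since m = R²·29 − (-61)²:  R² = (3721 + 1180) / 29 = 169
R = √169 = 13  ⇒  r_B = 13 − 5 = 8

rB=8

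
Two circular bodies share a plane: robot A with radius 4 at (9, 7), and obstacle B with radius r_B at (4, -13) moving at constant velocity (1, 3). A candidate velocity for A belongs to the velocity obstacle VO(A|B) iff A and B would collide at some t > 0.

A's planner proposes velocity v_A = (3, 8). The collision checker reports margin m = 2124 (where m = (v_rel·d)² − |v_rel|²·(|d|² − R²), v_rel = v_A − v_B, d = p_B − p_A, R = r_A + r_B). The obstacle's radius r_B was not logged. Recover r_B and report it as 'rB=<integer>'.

m = 2124
d = (-5, -20);  v_rel = (2, 5),  |v_rel|² = 29
v_rel×d = (2)·(-20) − (5)·(-5) = -15
since m = R²·29 − (-15)²:  R² = (225 + 2124) / 29 = 81
R = √81 = 9  ⇒  r_B = 9 − 4 = 5

rB=5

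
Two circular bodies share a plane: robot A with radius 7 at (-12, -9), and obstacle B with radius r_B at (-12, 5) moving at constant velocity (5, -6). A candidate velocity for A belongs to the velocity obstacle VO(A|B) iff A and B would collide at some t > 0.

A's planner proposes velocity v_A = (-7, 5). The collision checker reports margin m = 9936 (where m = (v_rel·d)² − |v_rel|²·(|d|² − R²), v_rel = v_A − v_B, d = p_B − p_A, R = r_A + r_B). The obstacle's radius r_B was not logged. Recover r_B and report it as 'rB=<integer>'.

m = 9936
d = (0, 14);  v_rel = (-12, 11),  |v_rel|² = 265
v_rel×d = (-12)·(14) − (11)·(0) = -168
since m = R²·265 − (-168)²:  R² = (28224 + 9936) / 265 = 144
R = √144 = 12  ⇒  r_B = 12 − 7 = 5

rB=5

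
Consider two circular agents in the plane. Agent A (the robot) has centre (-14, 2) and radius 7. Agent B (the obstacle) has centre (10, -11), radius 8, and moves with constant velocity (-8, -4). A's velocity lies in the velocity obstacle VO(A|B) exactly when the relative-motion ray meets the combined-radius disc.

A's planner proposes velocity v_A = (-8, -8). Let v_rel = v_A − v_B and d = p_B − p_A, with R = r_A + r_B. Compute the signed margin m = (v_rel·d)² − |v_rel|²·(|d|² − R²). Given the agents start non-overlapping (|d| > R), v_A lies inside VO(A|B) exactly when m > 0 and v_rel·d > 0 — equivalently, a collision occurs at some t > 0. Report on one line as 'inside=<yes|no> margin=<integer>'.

d = (24, -13),  |d|² = 745;  R = 7+8 = 15,  c = 745−15² = 520
v_rel = (0, -4),  |v_rel|² = 16;  v_rel·d = (0)·(24) + (-4)·(-13) = 52
16·t² − 104·t + 520 = 0  ⇒  m = 52² − 16·520 = -5616
m = -5616 < 0,  v_rel·d = 52 > 0  ⇒  outside

inside=no margin=-5616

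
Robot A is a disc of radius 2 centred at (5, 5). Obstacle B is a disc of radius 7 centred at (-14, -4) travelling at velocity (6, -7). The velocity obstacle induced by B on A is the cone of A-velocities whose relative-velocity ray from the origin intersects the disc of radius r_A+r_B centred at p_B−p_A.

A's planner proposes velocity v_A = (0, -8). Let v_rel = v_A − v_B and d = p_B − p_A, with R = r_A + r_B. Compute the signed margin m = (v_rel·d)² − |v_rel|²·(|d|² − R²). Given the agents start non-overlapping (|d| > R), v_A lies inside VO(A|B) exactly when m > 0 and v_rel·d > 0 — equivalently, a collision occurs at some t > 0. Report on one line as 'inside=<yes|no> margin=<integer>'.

d = (-19, -9),  |d|² = 442;  R = 2+7 = 9,  c = 442−9² = 361
v_rel = (-6, -1),  |v_rel|² = 37;  v_rel·d = (-6)·(-19) + (-1)·(-9) = 123
37·t² − 246·t + 361 = 0  ⇒  m = 123² − 37·361 = 1772
m = 1772 > 0,  v_rel·d = 123 > 0  ⇒  inside

inside=yes margin=1772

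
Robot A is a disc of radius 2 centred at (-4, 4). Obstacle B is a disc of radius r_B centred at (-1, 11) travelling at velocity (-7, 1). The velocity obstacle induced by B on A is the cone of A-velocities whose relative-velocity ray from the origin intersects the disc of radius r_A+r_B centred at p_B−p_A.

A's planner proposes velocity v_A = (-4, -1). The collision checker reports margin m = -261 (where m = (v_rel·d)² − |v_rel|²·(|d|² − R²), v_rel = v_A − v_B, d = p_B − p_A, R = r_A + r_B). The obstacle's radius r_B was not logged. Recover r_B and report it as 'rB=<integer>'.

m = -261
d = (3, 7);  v_rel = (3, -2),  |v_rel|² = 13
v_rel×d = (3)·(7) − (-2)·(3) = 27
since m = R²·13 − 27²:  R² = (729 + -261) / 13 = 36
R = √36 = 6  ⇒  r_B = 6 − 2 = 4

rB=4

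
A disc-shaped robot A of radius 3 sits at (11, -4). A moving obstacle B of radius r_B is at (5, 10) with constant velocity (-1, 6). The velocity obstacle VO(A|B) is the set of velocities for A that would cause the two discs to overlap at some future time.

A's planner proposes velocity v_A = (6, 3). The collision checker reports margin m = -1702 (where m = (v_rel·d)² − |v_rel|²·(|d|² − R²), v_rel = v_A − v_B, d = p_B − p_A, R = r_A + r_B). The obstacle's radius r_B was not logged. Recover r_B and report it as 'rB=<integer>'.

m = -1702
d = (-6, 14);  v_rel = (7, -3),  |v_rel|² = 58
v_rel×d = (7)·(14) − (-3)·(-6) = 80
since m = R²·58 − 80²:  R² = (6400 + -1702) / 58 = 81
R = √81 = 9  ⇒  r_B = 9 − 3 = 6

rB=6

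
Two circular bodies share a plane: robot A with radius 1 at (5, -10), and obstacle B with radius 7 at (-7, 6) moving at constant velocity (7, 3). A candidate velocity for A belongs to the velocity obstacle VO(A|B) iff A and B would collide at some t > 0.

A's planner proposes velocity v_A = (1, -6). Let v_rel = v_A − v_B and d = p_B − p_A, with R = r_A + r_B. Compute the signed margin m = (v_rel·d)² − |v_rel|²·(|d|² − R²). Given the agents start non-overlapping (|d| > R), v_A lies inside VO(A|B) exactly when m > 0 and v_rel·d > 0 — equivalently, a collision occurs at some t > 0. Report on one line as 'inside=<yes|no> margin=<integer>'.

d = (-12, 16),  |d|² = 400;  R = 1+7 = 8,  c = 400−8² = 336
v_rel = (-6, -9),  |v_rel|² = 117;  v_rel·d = (-6)·(-12) + (-9)·(16) = -72
117·t² + 144·t + 336 = 0  ⇒  m = (-72)² − 117·336 = -34128
m = -34128 < 0,  v_rel·d = -72 < 0  ⇒  outside

inside=no margin=-34128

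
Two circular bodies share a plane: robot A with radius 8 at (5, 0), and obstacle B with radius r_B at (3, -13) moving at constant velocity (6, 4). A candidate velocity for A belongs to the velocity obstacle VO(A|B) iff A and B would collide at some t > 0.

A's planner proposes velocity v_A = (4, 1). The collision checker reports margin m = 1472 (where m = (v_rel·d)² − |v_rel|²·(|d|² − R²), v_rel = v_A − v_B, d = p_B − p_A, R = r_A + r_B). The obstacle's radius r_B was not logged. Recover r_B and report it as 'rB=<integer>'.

m = 1472
d = (-2, -13);  v_rel = (-2, -3),  |v_rel|² = 13
v_rel×d = (-2)·(-13) − (-3)·(-2) = 20
since m = R²·13 − 20²:  R² = (400 + 1472) / 13 = 144
R = √144 = 12  ⇒  r_B = 12 − 8 = 4

rB=4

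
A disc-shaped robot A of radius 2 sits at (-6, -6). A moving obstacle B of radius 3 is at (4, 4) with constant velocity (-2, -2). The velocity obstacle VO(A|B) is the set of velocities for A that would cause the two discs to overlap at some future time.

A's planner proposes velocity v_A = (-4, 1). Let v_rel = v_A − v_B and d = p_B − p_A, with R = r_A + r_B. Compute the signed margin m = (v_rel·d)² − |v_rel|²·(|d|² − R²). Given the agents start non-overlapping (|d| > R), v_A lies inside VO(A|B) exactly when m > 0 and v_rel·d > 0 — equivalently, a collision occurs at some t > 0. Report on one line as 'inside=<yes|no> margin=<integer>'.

d = (10, 10),  |d|² = 200;  R = 2+3 = 5,  c = 200−5² = 175
v_rel = (-2, 3),  |v_rel|² = 13;  v_rel·d = (-2)·(10) + (3)·(10) = 10
13·t² − 20·t + 175 = 0  ⇒  m = 10² − 13·175 = -2175
m = -2175 < 0,  v_rel·d = 10 > 0  ⇒  outside

inside=no margin=-2175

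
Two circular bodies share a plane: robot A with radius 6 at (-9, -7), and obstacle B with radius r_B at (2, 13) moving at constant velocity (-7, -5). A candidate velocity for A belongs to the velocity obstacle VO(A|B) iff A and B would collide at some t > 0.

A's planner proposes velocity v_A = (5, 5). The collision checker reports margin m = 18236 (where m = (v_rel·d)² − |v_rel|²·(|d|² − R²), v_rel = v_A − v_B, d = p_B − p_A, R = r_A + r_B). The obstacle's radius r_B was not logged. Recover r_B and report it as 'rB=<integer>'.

m = 18236
d = (11, 20);  v_rel = (12, 10),  |v_rel|² = 244
v_rel×d = (12)·(20) − (10)·(11) = 130
since m = R²·244 − 130²:  R² = (16900 + 18236) / 244 = 144
R = √144 = 12  ⇒  r_B = 12 − 6 = 6

rB=6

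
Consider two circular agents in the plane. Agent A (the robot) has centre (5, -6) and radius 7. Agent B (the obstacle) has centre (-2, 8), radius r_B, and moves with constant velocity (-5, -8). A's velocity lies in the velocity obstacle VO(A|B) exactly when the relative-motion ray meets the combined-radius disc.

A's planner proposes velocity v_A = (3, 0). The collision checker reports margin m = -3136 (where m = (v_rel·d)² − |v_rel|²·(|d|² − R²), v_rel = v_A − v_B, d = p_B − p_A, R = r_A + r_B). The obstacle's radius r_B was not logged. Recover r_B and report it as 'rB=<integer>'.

m = -3136
d = (-7, 14);  v_rel = (8, 8),  |v_rel|² = 128
v_rel×d = (8)·(14) − (8)·(-7) = 168
since m = R²·128 − 168²:  R² = (28224 + -3136) / 128 = 196
R = √196 = 14  ⇒  r_B = 14 − 7 = 7

rB=7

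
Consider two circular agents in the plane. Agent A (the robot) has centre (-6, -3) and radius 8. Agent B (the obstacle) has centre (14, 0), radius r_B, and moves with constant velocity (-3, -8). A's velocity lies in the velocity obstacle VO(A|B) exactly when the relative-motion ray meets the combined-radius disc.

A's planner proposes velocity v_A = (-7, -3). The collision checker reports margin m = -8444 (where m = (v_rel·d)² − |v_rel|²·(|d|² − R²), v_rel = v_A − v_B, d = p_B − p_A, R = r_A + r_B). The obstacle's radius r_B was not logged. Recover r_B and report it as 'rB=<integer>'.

m = -8444
d = (20, 3);  v_rel = (-4, 5),  |v_rel|² = 41
v_rel×d = (-4)·(3) − (5)·(20) = -112
since m = R²·41 − (-112)²:  R² = (12544 + -8444) / 41 = 100
R = √100 = 10  ⇒  r_B = 10 − 8 = 2

rB=2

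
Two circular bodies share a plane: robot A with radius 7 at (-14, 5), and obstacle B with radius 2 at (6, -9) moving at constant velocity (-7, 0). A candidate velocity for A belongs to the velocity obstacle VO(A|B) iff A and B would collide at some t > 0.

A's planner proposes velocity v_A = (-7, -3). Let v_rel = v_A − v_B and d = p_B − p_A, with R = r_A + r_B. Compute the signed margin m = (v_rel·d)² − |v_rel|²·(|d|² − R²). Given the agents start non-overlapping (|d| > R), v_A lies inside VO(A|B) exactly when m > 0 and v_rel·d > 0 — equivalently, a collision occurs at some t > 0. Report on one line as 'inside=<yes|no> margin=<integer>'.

d = (20, -14),  |d|² = 596;  R = 7+2 = 9,  c = 596−9² = 515
v_rel = (0, -3),  |v_rel|² = 9;  v_rel·d = (0)·(20) + (-3)·(-14) = 42
9·t² − 84·t + 515 = 0  ⇒  m = 42² − 9·515 = -2871
m = -2871 < 0,  v_rel·d = 42 > 0  ⇒  outside

inside=no margin=-2871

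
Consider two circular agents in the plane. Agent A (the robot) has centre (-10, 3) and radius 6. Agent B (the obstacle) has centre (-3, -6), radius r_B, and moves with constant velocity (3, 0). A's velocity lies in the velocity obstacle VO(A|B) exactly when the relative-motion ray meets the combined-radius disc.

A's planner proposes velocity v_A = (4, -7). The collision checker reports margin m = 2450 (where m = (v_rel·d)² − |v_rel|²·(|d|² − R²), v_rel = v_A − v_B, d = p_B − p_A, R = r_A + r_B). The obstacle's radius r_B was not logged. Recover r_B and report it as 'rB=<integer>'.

m = 2450
d = (7, -9);  v_rel = (1, -7),  |v_rel|² = 50
v_rel×d = (1)·(-9) − (-7)·(7) = 40
since m = R²·50 − 40²:  R² = (1600 + 2450) / 50 = 81
R = √81 = 9  ⇒  r_B = 9 − 6 = 3

rB=3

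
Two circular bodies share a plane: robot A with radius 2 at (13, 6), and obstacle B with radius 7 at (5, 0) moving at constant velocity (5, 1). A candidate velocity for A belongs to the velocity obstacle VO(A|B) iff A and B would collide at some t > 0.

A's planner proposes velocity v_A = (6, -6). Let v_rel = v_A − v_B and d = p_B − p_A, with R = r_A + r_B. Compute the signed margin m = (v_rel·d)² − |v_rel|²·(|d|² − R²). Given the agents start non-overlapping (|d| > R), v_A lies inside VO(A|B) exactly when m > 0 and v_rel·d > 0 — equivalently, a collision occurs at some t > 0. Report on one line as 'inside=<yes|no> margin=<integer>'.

d = (-8, -6),  |d|² = 100;  R = 2+7 = 9,  c = 100−9² = 19
v_rel = (1, -7),  |v_rel|² = 50;  v_rel·d = (1)·(-8) + (-7)·(-6) = 34
50·t² − 68·t + 19 = 0  ⇒  m = 34² − 50·19 = 206
m = 206 > 0,  v_rel·d = 34 > 0  ⇒  inside

inside=yes margin=206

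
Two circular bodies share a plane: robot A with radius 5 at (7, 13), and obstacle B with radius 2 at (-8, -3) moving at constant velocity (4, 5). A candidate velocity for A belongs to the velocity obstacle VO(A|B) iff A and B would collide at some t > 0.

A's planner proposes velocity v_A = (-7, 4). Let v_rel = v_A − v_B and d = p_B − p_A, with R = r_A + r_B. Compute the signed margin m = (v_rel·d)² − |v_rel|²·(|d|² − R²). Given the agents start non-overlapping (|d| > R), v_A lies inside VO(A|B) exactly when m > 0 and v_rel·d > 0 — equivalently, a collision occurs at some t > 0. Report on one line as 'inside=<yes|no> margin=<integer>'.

d = (-15, -16),  |d|² = 481;  R = 5+2 = 7,  c = 481−7² = 432
v_rel = (-11, -1),  |v_rel|² = 122;  v_rel·d = (-11)·(-15) + (-1)·(-16) = 181
122·t² − 362·t + 432 = 0  ⇒  m = 181² − 122·432 = -19943
m = -19943 < 0,  v_rel·d = 181 > 0  ⇒  outside

inside=no margin=-19943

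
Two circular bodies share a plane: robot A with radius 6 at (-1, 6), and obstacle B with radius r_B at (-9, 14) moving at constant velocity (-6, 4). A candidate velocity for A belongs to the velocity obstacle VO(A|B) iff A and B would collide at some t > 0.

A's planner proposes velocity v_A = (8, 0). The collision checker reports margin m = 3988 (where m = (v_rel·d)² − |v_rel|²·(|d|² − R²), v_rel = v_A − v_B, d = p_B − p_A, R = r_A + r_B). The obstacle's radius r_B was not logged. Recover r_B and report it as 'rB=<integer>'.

m = 3988
d = (-8, 8);  v_rel = (14, -4),  |v_rel|² = 212
v_rel×d = (14)·(8) − (-4)·(-8) = 80
since m = R²·212 − 80²:  R² = (6400 + 3988) / 212 = 49
R = √49 = 7  ⇒  r_B = 7 − 6 = 1

rB=1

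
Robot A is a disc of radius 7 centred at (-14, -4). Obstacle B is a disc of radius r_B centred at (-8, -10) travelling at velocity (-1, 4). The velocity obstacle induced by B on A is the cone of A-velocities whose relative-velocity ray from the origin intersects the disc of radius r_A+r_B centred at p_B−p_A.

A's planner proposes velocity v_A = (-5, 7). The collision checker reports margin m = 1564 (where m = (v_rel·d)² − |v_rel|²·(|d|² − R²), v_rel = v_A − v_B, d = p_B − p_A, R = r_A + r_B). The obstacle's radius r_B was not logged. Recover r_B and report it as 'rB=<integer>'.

m = 1564
d = (6, -6);  v_rel = (-4, 3),  |v_rel|² = 25
v_rel×d = (-4)·(-6) − (3)·(6) = 6
since m = R²·25 − 6²:  R² = (36 + 1564) / 25 = 64
R = √64 = 8  ⇒  r_B = 8 − 7 = 1

rB=1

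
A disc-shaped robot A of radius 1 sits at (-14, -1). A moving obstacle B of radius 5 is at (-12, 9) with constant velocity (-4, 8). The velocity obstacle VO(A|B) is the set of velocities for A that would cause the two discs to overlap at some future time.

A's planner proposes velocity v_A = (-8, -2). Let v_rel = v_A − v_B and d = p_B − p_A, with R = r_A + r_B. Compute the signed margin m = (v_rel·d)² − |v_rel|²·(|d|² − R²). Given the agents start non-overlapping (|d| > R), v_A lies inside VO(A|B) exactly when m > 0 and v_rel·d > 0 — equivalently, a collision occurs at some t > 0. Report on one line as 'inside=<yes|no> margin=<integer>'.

d = (2, 10),  |d|² = 104;  R = 1+5 = 6,  c = 104−6² = 68
v_rel = (-4, -10),  |v_rel|² = 116;  v_rel·d = (-4)·(2) + (-10)·(10) = -108
116·t² + 216·t + 68 = 0  ⇒  m = (-108)² − 116·68 = 3776
m = 3776 > 0,  v_rel·d = -108 < 0  ⇒  outside

inside=no margin=3776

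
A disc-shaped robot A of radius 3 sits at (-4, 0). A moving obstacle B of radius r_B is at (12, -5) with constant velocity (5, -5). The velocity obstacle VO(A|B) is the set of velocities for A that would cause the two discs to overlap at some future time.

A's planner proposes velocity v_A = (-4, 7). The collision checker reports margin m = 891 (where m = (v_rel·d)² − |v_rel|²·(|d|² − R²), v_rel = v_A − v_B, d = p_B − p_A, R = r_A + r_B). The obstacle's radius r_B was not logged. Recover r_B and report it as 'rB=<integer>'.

m = 891
d = (16, -5);  v_rel = (-9, 12),  |v_rel|² = 225
v_rel×d = (-9)·(-5) − (12)·(16) = -147
since m = R²·225 − (-147)²:  R² = (21609 + 891) / 225 = 100
R = √100 = 10  ⇒  r_B = 10 − 3 = 7

rB=7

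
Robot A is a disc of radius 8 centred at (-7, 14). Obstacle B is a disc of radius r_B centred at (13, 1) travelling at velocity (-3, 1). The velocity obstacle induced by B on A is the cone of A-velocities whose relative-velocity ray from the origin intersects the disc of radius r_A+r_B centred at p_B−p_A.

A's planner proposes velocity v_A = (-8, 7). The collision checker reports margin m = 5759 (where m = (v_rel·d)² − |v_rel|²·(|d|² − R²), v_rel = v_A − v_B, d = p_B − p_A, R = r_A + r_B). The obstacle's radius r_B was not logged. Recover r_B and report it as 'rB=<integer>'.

m = 5759
d = (20, -13);  v_rel = (-5, 6),  |v_rel|² = 61
v_rel×d = (-5)·(-13) − (6)·(20) = -55
since m = R²·61 − (-55)²:  R² = (3025 + 5759) / 61 = 144
R = √144 = 12  ⇒  r_B = 12 − 8 = 4

rB=4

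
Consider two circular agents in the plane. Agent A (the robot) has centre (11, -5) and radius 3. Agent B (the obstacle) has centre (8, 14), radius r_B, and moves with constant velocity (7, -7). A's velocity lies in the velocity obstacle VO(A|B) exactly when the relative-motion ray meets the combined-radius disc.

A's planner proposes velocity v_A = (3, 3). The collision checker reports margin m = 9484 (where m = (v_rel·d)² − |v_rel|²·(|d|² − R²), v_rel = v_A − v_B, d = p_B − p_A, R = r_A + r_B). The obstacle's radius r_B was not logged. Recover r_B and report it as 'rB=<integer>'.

m = 9484
d = (-3, 19);  v_rel = (-4, 10),  |v_rel|² = 116
v_rel×d = (-4)·(19) − (10)·(-3) = -46
since m = R²·116 − (-46)²:  R² = (2116 + 9484) / 116 = 100
R = √100 = 10  ⇒  r_B = 10 − 3 = 7

rB=7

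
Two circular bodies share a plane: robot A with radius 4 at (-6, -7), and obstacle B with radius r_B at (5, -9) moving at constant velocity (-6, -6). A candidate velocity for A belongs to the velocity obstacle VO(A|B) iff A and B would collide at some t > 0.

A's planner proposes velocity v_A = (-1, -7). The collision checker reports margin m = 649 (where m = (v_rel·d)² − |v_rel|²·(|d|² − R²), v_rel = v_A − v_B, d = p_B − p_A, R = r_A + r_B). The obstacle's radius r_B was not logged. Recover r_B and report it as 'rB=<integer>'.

m = 649
d = (11, -2);  v_rel = (5, -1),  |v_rel|² = 26
v_rel×d = (5)·(-2) − (-1)·(11) = 1
since m = R²·26 − 1²:  R² = (1 + 649) / 26 = 25
R = √25 = 5  ⇒  r_B = 5 − 4 = 1

rB=1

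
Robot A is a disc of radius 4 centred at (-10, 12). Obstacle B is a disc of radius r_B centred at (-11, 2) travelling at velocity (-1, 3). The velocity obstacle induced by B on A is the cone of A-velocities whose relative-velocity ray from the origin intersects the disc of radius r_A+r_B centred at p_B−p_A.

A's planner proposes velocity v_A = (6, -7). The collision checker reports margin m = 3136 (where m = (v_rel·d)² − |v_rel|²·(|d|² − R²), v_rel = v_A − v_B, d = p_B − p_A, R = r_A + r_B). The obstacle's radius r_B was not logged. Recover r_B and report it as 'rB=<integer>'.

m = 3136
d = (-1, -10);  v_rel = (7, -10),  |v_rel|² = 149
v_rel×d = (7)·(-10) − (-10)·(-1) = -80
since m = R²·149 − (-80)²:  R² = (6400 + 3136) / 149 = 64
R = √64 = 8  ⇒  r_B = 8 − 4 = 4

rB=4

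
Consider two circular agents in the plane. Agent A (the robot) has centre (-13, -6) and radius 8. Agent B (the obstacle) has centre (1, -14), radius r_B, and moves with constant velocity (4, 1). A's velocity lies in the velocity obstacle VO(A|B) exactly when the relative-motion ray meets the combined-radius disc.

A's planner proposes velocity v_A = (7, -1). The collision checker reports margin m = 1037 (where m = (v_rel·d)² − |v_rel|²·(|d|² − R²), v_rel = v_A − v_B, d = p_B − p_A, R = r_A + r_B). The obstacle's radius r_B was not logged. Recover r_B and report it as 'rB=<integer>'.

m = 1037
d = (14, -8);  v_rel = (3, -2),  |v_rel|² = 13
v_rel×d = (3)·(-8) − (-2)·(14) = 4
since m = R²·13 − 4²:  R² = (16 + 1037) / 13 = 81
R = √81 = 9  ⇒  r_B = 9 − 8 = 1

rB=1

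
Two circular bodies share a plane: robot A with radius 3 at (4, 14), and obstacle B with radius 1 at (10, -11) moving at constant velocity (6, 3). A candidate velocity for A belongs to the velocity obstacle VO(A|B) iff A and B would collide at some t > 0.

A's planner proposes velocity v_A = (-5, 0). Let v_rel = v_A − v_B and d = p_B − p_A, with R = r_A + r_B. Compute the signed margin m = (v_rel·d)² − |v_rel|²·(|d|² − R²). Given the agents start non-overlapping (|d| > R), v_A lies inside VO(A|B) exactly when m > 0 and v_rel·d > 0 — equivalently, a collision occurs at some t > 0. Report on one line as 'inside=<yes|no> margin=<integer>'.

d = (6, -25),  |d|² = 661;  R = 3+1 = 4,  c = 661−4² = 645
v_rel = (-11, -3),  |v_rel|² = 130;  v_rel·d = (-11)·(6) + (-3)·(-25) = 9
130·t² − 18·t + 645 = 0  ⇒  m = 9² − 130·645 = -83769
m = -83769 < 0,  v_rel·d = 9 > 0  ⇒  outside

inside=no margin=-83769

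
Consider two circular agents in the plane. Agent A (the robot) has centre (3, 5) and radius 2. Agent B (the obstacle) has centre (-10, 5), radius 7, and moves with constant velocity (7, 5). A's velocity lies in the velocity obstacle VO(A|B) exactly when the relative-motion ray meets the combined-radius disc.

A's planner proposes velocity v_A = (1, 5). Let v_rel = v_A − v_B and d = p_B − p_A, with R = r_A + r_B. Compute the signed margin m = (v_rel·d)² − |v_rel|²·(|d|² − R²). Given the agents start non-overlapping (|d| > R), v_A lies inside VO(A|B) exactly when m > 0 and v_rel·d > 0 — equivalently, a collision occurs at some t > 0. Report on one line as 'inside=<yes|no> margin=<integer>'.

d = (-13, 0),  |d|² = 169;  R = 2+7 = 9,  c = 169−9² = 88
v_rel = (-6, 0),  |v_rel|² = 36;  v_rel·d = (-6)·(-13) + (0)·(0) = 78
36·t² − 156·t + 88 = 0  ⇒  m = 78² − 36·88 = 2916
m = 2916 > 0,  v_rel·d = 78 > 0  ⇒  inside

inside=yes margin=2916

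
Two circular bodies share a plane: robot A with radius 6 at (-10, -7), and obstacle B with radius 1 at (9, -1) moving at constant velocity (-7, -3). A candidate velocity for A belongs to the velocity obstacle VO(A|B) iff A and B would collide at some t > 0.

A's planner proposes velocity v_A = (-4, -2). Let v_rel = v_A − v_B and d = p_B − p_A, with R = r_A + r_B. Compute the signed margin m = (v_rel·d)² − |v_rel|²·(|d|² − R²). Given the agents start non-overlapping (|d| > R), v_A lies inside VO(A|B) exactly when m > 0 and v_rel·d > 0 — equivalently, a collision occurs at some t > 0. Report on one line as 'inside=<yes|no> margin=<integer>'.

d = (19, 6),  |d|² = 397;  R = 6+1 = 7,  c = 397−7² = 348
v_rel = (3, 1),  |v_rel|² = 10;  v_rel·d = (3)·(19) + (1)·(6) = 63
10·t² − 126·t + 348 = 0  ⇒  m = 63² − 10·348 = 489
m = 489 > 0,  v_rel·d = 63 > 0  ⇒  inside

inside=yes margin=489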